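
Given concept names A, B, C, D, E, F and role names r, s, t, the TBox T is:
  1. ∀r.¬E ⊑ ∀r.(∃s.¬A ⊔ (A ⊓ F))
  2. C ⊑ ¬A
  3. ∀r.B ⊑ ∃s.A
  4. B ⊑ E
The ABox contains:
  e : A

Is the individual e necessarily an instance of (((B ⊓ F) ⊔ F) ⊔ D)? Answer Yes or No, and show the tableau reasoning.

No

1. e : (((B ⊓ F) ⊔ F) ⊔ D)?  L(e) = {A} ∪ {(((¬B ⊔ ¬F) ⊓ ¬F) ⊓ ¬D)}
   open: L(e) ⊇ {A, ¬B, ¬C, ¬D, ¬F, …} (+ ∃-successors) — e ∉ (((B ⊓ F) ⊔ F) ⊔ D) possible
2. Hence e : (((B ⊓ F) ⊔ F) ⊔ D): not entailed.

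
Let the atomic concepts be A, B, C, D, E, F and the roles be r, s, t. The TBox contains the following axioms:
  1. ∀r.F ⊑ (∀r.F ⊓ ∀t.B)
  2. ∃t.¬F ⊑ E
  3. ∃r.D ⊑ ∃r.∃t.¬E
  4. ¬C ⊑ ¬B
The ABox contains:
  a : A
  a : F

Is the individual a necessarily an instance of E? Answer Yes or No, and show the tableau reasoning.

No

1. a : E?  L(a) = {A, F} ∪ {¬E}
   open: L(a) ⊇ {A, C, F, ¬E, ∀r.¬D, …} (+ ∃-successors) — a ∉ E possible
2. Hence a : E: not entailed.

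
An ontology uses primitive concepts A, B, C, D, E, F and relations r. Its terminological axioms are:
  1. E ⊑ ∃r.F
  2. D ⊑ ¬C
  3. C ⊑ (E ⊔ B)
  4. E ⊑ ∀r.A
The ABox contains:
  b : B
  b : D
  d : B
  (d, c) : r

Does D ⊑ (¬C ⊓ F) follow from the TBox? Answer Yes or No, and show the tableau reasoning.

No

1. D ⊑ (¬C ⊓ F)  ⇔  (D ⊓ (C ⊔ ¬F)) unsat w.r.t. T
   apply at x₀: D⊑¬C
   open: L(x₀) ⊇ {D, ¬C, ¬E, ¬F}
2. Hence D ⊑ (¬C ⊓ F): not entailed.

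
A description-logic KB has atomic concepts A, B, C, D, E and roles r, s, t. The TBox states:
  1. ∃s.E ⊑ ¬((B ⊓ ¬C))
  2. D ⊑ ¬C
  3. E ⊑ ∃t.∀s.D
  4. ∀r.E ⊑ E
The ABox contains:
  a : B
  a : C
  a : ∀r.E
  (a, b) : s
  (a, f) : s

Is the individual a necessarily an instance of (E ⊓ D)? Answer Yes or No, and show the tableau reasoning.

No

1. a : (E ⊓ D)?  L(a) = {B, C, ∀r.E} ∪ {(¬E ⊔ ¬D)}
   apply at a: ∀r.E⊑E
   open: L(a) ⊇ {B, C, E, ¬D, ∀r.E, …} (+ ∃-successors) — a ∉ (E ⊓ D) possible
2. Hence a : (E ⊓ D): not entailed.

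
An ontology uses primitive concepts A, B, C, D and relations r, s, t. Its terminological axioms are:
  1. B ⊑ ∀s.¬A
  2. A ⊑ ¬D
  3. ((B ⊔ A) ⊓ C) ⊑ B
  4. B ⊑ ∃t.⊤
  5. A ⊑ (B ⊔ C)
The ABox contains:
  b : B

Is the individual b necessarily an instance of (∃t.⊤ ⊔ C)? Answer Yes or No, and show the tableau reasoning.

Yes

1. b : (∃t.⊤ ⊔ C)?  L(b) = {B} ∪ {(∀t.⊥ ⊓ ¬C)}
   clash ⊥ at an ∃-successor — b ∈ (∃t.⊤ ⊔ C)
2. Hence b : (∃t.⊤ ⊔ C): entailed.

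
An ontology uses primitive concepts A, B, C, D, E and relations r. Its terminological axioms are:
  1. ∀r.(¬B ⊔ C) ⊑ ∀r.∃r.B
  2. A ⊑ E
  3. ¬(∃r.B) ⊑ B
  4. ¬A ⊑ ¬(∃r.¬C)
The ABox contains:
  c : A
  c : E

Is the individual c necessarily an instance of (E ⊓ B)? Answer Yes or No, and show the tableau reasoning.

1. c : (E ⊓ B)?  L(c) = {A, E} ∪ {(¬E ⊔ ¬B)}
   open: L(c) ⊇ {A, E, ¬B, ∃r.(B ⊓ ¬C), ∃r.B} (+ ∃-successors) — c ∉ (E ⊓ B) possible
2. Hence c : (E ⊓ B): not entailed.

No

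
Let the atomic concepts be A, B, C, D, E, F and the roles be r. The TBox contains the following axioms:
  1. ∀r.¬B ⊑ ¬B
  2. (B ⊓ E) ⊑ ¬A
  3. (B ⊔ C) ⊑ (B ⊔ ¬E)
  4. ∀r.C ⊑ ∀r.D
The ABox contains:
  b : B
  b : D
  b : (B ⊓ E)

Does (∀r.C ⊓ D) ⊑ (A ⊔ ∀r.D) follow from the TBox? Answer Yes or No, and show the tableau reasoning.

1. (∀r.C ⊓ D) ⊑ (A ⊔ ∀r.D)  ⇔  ((∀r.C ⊓ D) ⊓ (¬A ⊓ ∃r.¬D)) unsat w.r.t. T
   all branches close; clash {D, ¬D} at an ∃-successor
2. Hence (∀r.C ⊓ D) ⊑ (A ⊔ ∀r.D): entailed.

Yes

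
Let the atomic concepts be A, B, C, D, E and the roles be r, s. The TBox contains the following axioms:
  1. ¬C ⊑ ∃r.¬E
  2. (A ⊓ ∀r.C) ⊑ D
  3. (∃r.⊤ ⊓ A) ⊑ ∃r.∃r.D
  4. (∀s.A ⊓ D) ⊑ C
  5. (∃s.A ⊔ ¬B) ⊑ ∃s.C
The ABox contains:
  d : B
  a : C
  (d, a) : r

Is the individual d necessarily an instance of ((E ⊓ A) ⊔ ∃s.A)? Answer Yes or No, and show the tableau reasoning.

1. d : ((E ⊓ A) ⊔ ∃s.A)?  L(d) = {B} ∪ {((¬E ⊔ ¬A) ⊓ ∀s.¬A)}
   open: L(d) ⊇ {B, C, ¬A, ¬E, ∀s.¬A} — d ∉ ((E ⊓ A) ⊔ ∃s.A) possible
2. Hence d : ((E ⊓ A) ⊔ ∃s.A): not entailed.

No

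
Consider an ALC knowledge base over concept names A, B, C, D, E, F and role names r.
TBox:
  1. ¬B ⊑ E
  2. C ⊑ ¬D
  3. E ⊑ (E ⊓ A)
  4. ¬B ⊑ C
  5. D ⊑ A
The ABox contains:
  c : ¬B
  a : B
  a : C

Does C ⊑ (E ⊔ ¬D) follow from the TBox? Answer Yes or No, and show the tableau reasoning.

Yes

1. C ⊑ (E ⊔ ¬D)  ⇔  (C ⊓ (¬E ⊓ D)) unsat w.r.t. T
   all branches close; clash {E, ¬E} at x₀
2. Hence C ⊑ (E ⊔ ¬D): entailed.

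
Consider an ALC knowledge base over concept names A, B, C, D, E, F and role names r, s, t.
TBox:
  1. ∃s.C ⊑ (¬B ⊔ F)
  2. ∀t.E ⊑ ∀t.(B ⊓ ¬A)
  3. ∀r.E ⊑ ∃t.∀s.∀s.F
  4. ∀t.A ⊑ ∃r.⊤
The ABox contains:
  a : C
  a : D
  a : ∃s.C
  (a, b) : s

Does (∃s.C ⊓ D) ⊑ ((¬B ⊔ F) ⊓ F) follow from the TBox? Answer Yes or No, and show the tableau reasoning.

No

1. (∃s.C ⊓ D) ⊑ ((¬B ⊔ F) ⊓ F)  ⇔  ((∃s.C ⊓ D) ⊓ ((B ⊓ ¬F) ⊔ ¬F)) unsat w.r.t. T
   apply at x₀: ∃s.C⊑(¬B ⊔ F)
   open: L(x₀) ⊇ {D, ¬B, ¬F, ∃r.¬E, ∃s.C, …} (+ ∃-successors)
2. Hence (∃s.C ⊓ D) ⊑ ((¬B ⊔ F) ⊓ F): not entailed.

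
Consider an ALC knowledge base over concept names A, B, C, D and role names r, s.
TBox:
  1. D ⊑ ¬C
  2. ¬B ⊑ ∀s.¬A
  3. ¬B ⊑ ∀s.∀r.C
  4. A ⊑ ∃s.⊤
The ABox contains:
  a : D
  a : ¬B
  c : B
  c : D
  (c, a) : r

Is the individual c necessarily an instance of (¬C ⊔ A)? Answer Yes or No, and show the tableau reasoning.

1. c : (¬C ⊔ A)?  L(c) = {B, D} ∪ {(C ⊓ ¬A)}
   clash {C, ¬C} at c — c ∈ (¬C ⊔ A)
2. Hence c : (¬C ⊔ A): entailed.

Yes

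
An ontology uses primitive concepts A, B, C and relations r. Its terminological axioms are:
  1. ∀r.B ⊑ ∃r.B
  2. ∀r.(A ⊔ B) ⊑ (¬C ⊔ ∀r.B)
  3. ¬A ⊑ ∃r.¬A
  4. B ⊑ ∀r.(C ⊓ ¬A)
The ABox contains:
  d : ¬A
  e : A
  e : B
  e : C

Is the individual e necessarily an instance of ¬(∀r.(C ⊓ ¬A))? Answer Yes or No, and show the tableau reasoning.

1. e : ¬(∀r.(C ⊓ ¬A))?  L(e) = {A, B, C} ∪ {∀r.(C ⊓ ¬A)}
   open: L(e) ⊇ {A, B, C, ∀r.(C ⊓ ¬A), ∃r.(¬A ⊓ ¬B), …} (+ ∃-successors) — e ∉ ¬(∀r.(C ⊓ ¬A)) possible
2. Hence e : ¬(∀r.(C ⊓ ¬A)): not entailed.

No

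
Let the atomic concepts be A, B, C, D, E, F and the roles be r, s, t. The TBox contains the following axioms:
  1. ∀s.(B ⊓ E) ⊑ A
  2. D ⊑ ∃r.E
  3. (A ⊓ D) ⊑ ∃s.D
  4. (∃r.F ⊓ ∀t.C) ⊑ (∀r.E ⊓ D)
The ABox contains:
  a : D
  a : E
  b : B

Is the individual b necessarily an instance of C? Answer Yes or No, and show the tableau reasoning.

No

1. b : C?  L(b) = {B} ∪ {¬C}
   open: L(b) ⊇ {B, ¬C, ¬D, ∀r.¬F, ∃s.(¬B ⊔ ¬E)} (+ ∃-successors) — b ∉ C possible
2. Hence b : C: not entailed.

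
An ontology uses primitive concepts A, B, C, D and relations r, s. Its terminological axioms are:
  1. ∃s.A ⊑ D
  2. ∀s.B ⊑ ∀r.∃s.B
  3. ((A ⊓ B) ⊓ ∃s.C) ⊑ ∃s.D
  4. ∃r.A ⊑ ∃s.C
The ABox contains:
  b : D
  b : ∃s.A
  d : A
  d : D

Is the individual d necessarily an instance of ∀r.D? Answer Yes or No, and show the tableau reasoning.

No

1. d : ∀r.D?  L(d) = {A, D} ∪ {∃r.¬D}
   open: L(d) ⊇ {A, D, ¬B, ∀r.¬A, ∃r.¬D, …} (+ ∃-successors) — d ∉ ∀r.D possible
2. Hence d : ∀r.D: not entailed.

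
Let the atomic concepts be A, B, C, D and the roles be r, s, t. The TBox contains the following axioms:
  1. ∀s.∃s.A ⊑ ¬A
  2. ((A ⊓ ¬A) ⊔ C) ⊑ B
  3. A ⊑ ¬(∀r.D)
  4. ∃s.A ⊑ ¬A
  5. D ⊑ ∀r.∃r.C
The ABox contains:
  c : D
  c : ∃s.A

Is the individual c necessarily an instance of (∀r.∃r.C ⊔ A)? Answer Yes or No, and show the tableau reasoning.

Yes

1. c : (∀r.∃r.C ⊔ A)?  L(c) = {D, ∃s.A} ∪ {(∃r.∀r.¬C ⊓ ¬A)}
   clash {C, ¬C} at an ∃-successor — c ∈ (∀r.∃r.C ⊔ A)
2. Hence c : (∀r.∃r.C ⊔ A): entailed.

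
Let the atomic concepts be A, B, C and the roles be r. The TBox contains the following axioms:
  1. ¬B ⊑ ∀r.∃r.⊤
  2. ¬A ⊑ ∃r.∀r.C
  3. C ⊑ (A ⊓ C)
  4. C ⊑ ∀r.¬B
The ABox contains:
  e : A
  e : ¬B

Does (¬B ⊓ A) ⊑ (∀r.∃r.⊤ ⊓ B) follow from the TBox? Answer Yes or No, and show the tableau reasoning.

1. (¬B ⊓ A) ⊑ (∀r.∃r.⊤ ⊓ B)  ⇔  ((¬B ⊓ A) ⊓ (∃r.∀r.⊥ ⊔ ¬B)) unsat w.r.t. T
   apply at x₀: ¬B⊑∀r.∃r.⊤
   open: L(x₀) ⊇ {A, ¬B, ¬C, ∀r.∃r.⊤}
2. Hence (¬B ⊓ A) ⊑ (∀r.∃r.⊤ ⊓ B): not entailed.

No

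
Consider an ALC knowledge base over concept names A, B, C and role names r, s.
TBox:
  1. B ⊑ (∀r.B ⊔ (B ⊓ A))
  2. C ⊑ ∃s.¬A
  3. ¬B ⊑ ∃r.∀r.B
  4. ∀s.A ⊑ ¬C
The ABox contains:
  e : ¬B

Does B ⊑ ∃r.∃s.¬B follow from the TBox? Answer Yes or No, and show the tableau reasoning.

1. B ⊑ ∃r.∃s.¬B  ⇔  (B ⊓ ∀r.∀s.B) unsat w.r.t. T
   apply at x₀: B⊑(∀r.B ⊔ (B ⊓ A))
   open: L(x₀) ⊇ {B, ¬C, ∀r.B, ∀r.∀s.B}
2. Hence B ⊑ ∃r.∃s.¬B: not entailed.

No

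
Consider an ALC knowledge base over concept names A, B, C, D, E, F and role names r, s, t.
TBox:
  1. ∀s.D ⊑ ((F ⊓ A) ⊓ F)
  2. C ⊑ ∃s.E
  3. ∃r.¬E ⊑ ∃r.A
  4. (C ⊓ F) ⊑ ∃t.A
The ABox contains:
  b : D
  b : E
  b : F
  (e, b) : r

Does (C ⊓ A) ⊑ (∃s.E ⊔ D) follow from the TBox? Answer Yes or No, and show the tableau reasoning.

Yes

1. (C ⊓ A) ⊑ (∃s.E ⊔ D)  ⇔  ((C ⊓ A) ⊓ (∀s.¬E ⊓ ¬D)) unsat w.r.t. T
   all branches close; clash {E, ¬E} at an ∃-successor
2. Hence (C ⊓ A) ⊑ (∃s.E ⊔ D): entailed.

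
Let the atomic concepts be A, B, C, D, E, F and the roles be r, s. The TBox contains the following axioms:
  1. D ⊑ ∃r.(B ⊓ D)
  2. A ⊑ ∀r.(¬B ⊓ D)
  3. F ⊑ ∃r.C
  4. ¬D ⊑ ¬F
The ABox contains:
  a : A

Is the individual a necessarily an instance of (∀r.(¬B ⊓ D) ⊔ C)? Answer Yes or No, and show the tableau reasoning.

Yes

1. a : (∀r.(¬B ⊓ D) ⊔ C)?  L(a) = {A} ∪ {(∃r.(B ⊔ ¬D) ⊓ ¬C)}
   clash {B, ¬B} at an ∃-successor — a ∈ (∀r.(¬B ⊓ D) ⊔ C)
2. Hence a : (∀r.(¬B ⊓ D) ⊔ C): entailed.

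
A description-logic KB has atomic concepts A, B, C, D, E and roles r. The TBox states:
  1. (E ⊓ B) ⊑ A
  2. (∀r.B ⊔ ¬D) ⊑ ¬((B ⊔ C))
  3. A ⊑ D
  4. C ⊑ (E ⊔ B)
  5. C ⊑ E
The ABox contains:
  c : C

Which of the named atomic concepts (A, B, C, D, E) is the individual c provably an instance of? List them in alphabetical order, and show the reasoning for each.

{C, D, E}

1. c : A?  L(c) = {C} ∪ {¬A}
   apply at c: C⊑(E ⊔ B); C⊑E
   open: L(c) ⊇ {C, D, E, ¬A, ¬B, …} (+ ∃-successors) — c ∉ A possible
2. c : B?  L(c) = {C} ∪ {¬B}
   apply at c: C⊑(E ⊔ B); C⊑E
   open: L(c) ⊇ {C, D, E, ¬A, ¬B, …} (+ ∃-successors) — c ∉ B possible
3. c : C?  L(c) = {C} ∪ {¬C}
   clash {C, ¬C} at c — c ∈ C
4. c : D?  L(c) = {C} ∪ {¬D}
   clash {D, ¬D} at c — c ∈ D
5. c : E?  L(c) = {C} ∪ {¬E}
   clash {E, ¬E} at c — c ∈ E
6. Entailed for c: {C, D, E}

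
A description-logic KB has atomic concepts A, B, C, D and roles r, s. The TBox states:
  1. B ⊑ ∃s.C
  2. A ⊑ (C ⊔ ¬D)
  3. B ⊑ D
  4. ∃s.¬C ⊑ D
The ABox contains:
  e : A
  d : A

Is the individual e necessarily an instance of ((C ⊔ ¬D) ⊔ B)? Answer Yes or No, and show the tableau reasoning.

Yes

1. e : ((C ⊔ ¬D) ⊔ B)?  L(e) = {A} ∪ {((¬C ⊓ D) ⊓ ¬B)}
   clash {D, ¬D} at e — e ∈ ((C ⊔ ¬D) ⊔ B)
2. Hence e : ((C ⊔ ¬D) ⊔ B): entailed.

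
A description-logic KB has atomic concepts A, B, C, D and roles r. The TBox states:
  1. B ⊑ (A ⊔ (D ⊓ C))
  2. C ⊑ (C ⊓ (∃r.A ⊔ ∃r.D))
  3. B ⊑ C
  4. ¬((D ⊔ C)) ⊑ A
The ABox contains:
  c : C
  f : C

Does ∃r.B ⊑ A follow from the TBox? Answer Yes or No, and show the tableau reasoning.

No

1. ∃r.B ⊑ A  ⇔  (∃r.B ⊓ ¬A) unsat w.r.t. T
   open: L(x₀) ⊇ {D, ¬A, ¬B, ¬C, ∃r.B} (+ ∃-successors)
2. Hence ∃r.B ⊑ A: not entailed.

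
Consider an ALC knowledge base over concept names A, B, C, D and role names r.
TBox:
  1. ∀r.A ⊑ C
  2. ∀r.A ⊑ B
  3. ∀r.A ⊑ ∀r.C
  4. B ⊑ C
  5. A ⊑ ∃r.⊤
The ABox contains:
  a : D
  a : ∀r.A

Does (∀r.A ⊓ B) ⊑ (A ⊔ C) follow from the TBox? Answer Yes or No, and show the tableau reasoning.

1. (∀r.A ⊓ B) ⊑ (A ⊔ C)  ⇔  ((∀r.A ⊓ B) ⊓ (¬A ⊓ ¬C)) unsat w.r.t. T
   all branches close; clash {C, ¬C} at x₀
2. Hence (∀r.A ⊓ B) ⊑ (A ⊔ C): entailed.

Yes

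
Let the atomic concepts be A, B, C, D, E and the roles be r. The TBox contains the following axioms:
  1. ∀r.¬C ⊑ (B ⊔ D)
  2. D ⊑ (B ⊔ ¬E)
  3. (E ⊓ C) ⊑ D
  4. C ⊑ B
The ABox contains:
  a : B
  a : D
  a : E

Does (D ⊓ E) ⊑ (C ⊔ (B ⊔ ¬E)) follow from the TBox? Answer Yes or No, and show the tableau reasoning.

1. (D ⊓ E) ⊑ (C ⊔ (B ⊔ ¬E))  ⇔  ((D ⊓ E) ⊓ (¬C ⊓ (¬B ⊓ E))) unsat w.r.t. T
   all branches close; clash {E, ¬E} at x₀
2. Hence (D ⊓ E) ⊑ (C ⊔ (B ⊔ ¬E)): entailed.

Yes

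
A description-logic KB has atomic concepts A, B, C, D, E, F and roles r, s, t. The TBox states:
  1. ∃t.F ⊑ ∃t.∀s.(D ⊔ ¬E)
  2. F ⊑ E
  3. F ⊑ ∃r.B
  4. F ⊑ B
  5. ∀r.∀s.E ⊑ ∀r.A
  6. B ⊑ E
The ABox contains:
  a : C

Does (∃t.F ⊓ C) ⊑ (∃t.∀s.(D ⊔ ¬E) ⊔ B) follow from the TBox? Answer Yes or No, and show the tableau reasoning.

1. (∃t.F ⊓ C) ⊑ (∃t.∀s.(D ⊔ ¬E) ⊔ B)  ⇔  ((∃t.F ⊓ C) ⊓ (∀t.∃s.(¬D ⊓ E) ⊓ ¬B)) unsat w.r.t. T
   all branches close; clash {B, ¬B} at x₀
2. Hence (∃t.F ⊓ C) ⊑ (∃t.∀s.(D ⊔ ¬E) ⊔ B): entailed.

Yes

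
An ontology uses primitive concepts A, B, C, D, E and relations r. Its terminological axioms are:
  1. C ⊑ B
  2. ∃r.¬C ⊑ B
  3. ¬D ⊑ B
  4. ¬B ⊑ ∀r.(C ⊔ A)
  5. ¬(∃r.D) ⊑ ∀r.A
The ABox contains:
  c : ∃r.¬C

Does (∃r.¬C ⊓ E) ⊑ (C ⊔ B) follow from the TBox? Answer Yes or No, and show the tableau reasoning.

1. (∃r.¬C ⊓ E) ⊑ (C ⊔ B)  ⇔  ((∃r.¬C ⊓ E) ⊓ (¬C ⊓ ¬B)) unsat w.r.t. T
   all branches close; clash {B, ¬B} at x₀
2. Hence (∃r.¬C ⊓ E) ⊑ (C ⊔ B): entailed.

Yes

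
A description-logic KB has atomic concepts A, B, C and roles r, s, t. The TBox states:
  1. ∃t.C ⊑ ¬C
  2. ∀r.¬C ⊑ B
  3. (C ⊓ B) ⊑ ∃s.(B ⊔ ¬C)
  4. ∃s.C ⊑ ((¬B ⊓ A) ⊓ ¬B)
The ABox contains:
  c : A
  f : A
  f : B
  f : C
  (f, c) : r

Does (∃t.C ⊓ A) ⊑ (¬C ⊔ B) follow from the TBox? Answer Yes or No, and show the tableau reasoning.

Yes

1. (∃t.C ⊓ A) ⊑ (¬C ⊔ B)  ⇔  ((∃t.C ⊓ A) ⊓ (C ⊓ ¬B)) unsat w.r.t. T
   all branches close; clash {B, ¬B} at x₀
2. Hence (∃t.C ⊓ A) ⊑ (¬C ⊔ B): entailed.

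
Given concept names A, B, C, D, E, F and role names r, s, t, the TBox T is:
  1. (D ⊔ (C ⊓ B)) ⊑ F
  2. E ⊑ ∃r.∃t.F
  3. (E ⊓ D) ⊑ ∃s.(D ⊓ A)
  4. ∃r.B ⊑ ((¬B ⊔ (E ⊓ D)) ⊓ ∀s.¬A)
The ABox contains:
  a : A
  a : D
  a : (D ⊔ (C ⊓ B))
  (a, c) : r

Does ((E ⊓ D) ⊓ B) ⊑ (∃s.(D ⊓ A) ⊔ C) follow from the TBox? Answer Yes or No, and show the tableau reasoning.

Yes

1. ((E ⊓ D) ⊓ B) ⊑ (∃s.(D ⊓ A) ⊔ C)  ⇔  (((E ⊓ D) ⊓ B) ⊓ (∀s.(¬D ⊔ ¬A) ⊓ ¬C)) unsat w.r.t. T
   all branches close; clash {A, ¬A} at an ∃-successor
2. Hence ((E ⊓ D) ⊓ B) ⊑ (∃s.(D ⊓ A) ⊔ C): entailed.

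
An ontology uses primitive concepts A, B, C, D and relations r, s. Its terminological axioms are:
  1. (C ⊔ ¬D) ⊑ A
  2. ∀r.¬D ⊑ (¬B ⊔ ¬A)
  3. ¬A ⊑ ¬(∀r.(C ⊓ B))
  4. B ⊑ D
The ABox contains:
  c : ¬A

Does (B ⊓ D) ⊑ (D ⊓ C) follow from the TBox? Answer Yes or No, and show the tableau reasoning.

No

1. (B ⊓ D) ⊑ (D ⊓ C)  ⇔  ((B ⊓ D) ⊓ (¬D ⊔ ¬C)) unsat w.r.t. T
   open: L(x₀) ⊇ {A, B, D, ¬C, ∃r.D} (+ ∃-successors)
2. Hence (B ⊓ D) ⊑ (D ⊓ C): not entailed.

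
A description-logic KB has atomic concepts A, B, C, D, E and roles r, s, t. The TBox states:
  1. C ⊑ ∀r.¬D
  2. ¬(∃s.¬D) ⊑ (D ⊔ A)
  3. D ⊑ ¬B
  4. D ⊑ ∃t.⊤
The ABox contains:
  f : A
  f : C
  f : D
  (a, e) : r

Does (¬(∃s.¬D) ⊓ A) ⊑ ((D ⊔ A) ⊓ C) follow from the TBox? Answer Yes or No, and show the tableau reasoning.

No

1. (¬(∃s.¬D) ⊓ A) ⊑ ((D ⊔ A) ⊓ C)  ⇔  ((∀s.D ⊓ A) ⊓ ((¬D ⊓ ¬A) ⊔ ¬C)) unsat w.r.t. T
   apply at x₀: ¬(∃s.¬D)⊑(D ⊔ A)
   open: L(x₀) ⊇ {A, ¬C, ¬D, ∀s.D}
2. Hence (¬(∃s.¬D) ⊓ A) ⊑ ((D ⊔ A) ⊓ C): not entailed.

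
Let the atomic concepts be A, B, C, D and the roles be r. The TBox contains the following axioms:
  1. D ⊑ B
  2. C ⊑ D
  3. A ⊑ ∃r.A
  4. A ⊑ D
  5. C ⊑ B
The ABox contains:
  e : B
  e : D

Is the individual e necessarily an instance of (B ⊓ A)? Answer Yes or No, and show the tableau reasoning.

1. e : (B ⊓ A)?  L(e) = {B, D} ∪ {(¬B ⊔ ¬A)}
   open: L(e) ⊇ {B, D, ¬A} — e ∉ (B ⊓ A) possible
2. Hence e : (B ⊓ A): not entailed.

No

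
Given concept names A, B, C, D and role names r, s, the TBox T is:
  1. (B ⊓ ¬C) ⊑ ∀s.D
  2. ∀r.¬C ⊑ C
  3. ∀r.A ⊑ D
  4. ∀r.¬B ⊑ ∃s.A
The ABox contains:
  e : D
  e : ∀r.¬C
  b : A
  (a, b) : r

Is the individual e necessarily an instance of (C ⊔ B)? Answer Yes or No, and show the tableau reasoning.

1. e : (C ⊔ B)?  L(e) = {D, ∀r.¬C} ∪ {(¬C ⊓ ¬B)}
   clash {C, ¬C} at e — e ∈ (C ⊔ B)
2. Hence e : (C ⊔ B): entailed.

Yes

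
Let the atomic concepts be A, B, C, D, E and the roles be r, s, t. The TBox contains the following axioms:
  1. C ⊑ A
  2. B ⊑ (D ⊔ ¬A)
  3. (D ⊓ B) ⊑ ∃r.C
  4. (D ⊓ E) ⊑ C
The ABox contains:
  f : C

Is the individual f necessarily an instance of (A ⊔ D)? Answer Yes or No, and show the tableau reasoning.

1. f : (A ⊔ D)?  L(f) = {C} ∪ {(¬A ⊓ ¬D)}
   clash {A, ¬A} at f — f ∈ (A ⊔ D)
2. Hence f : (A ⊔ D): entailed.

Yes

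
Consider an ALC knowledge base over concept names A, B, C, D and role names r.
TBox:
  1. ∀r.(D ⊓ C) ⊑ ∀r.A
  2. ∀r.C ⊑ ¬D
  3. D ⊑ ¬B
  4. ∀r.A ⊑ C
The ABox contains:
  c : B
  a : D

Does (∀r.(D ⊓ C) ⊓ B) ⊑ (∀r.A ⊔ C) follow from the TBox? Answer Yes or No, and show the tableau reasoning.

1. (∀r.(D ⊓ C) ⊓ B) ⊑ (∀r.A ⊔ C)  ⇔  ((∀r.(D ⊓ C) ⊓ B) ⊓ (∃r.¬A ⊓ ¬C)) unsat w.r.t. T
   all branches close; clash {B, ¬B} at x₀
2. Hence (∀r.(D ⊓ C) ⊓ B) ⊑ (∀r.A ⊔ C): entailed.

Yes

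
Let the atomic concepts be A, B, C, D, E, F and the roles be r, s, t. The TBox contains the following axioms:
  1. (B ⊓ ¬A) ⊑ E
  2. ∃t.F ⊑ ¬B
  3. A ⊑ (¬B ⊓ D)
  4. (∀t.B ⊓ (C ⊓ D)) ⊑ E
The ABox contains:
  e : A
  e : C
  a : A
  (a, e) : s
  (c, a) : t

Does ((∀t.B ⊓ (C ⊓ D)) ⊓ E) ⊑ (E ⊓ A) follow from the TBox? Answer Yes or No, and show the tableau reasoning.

No

1. ((∀t.B ⊓ (C ⊓ D)) ⊓ E) ⊑ (E ⊓ A)  ⇔  (((∀t.B ⊓ (C ⊓ D)) ⊓ E) ⊓ (¬E ⊔ ¬A)) unsat w.r.t. T
   open: L(x₀) ⊇ {C, D, E, ¬A, ∀t.B, …}
2. Hence ((∀t.B ⊓ (C ⊓ D)) ⊓ E) ⊑ (E ⊓ A): not entailed.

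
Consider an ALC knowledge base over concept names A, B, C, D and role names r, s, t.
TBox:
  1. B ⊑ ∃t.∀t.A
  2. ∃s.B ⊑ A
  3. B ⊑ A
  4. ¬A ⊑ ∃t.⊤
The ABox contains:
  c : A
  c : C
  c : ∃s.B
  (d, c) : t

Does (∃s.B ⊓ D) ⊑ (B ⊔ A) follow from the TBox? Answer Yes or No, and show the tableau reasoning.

Yes

1. (∃s.B ⊓ D) ⊑ (B ⊔ A)  ⇔  ((∃s.B ⊓ D) ⊓ (¬B ⊓ ¬A)) unsat w.r.t. T
   all branches close; clash {A, ¬A} at x₀
2. Hence (∃s.B ⊓ D) ⊑ (B ⊔ A): entailed.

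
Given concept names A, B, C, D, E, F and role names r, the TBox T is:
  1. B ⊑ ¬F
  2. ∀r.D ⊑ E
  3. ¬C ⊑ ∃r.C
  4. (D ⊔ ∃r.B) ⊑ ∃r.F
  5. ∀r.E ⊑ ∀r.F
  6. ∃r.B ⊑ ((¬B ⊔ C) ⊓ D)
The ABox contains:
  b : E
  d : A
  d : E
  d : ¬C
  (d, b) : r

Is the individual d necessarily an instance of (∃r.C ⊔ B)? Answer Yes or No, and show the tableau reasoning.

Yes

1. d : (∃r.C ⊔ B)?  L(d) = {A, E, ¬C} ∪ {(∀r.¬C ⊓ ¬B)}
   clash {C, ¬C} at an ∃-successor — d ∈ (∃r.C ⊔ B)
2. Hence d : (∃r.C ⊔ B): entailed.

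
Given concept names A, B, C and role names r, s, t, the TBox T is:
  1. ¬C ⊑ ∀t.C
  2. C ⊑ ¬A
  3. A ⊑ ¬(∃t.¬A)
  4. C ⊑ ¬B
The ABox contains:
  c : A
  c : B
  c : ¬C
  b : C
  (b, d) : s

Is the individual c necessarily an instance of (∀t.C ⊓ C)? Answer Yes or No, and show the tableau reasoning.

No

1. c : (∀t.C ⊓ C)?  L(c) = {A, B, ¬C} ∪ {(∃t.¬C ⊔ ¬C)}
   apply at c: ¬C⊑∀t.C; A⊑¬(∃t.¬A)
   open: L(c) ⊇ {A, B, ¬C, ∀t.A, ∀t.C} — c ∉ (∀t.C ⊓ C) possible
2. Hence c : (∀t.C ⊓ C): not entailed.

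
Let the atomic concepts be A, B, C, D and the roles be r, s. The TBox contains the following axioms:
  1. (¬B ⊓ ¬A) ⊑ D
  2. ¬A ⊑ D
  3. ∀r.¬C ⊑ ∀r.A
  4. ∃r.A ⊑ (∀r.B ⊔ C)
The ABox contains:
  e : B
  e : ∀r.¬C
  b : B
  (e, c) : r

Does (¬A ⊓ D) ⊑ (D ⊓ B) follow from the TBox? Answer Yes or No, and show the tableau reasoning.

1. (¬A ⊓ D) ⊑ (D ⊓ B)  ⇔  ((¬A ⊓ D) ⊓ (¬D ⊔ ¬B)) unsat w.r.t. T
   open: L(x₀) ⊇ {D, ¬A, ¬B, ∀r.¬A, ∃r.C} (+ ∃-successors)
2. Hence (¬A ⊓ D) ⊑ (D ⊓ B): not entailed.

No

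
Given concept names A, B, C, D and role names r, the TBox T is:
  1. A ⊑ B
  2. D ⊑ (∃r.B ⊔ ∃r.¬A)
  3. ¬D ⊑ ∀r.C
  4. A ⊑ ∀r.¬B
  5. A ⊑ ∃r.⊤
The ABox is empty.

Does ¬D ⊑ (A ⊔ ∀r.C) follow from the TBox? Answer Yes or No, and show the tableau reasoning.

1. ¬D ⊑ (A ⊔ ∀r.C)  ⇔  (¬D ⊓ (¬A ⊓ ∃r.¬C)) unsat w.r.t. T
   all branches close; clash {C, ¬C} at an ∃-successor
2. Hence ¬D ⊑ (A ⊔ ∀r.C): entailed.

Yes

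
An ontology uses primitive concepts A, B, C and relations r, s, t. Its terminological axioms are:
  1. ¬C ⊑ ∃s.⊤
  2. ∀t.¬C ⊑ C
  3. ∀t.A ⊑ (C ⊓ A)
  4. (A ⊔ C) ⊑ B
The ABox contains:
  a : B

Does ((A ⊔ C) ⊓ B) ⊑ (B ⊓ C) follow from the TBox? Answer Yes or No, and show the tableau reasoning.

1. ((A ⊔ C) ⊓ B) ⊑ (B ⊓ C)  ⇔  (((A ⊔ C) ⊓ B) ⊓ (¬B ⊔ ¬C)) unsat w.r.t. T
   open: L(x₀) ⊇ {A, B, ¬C, ∃s.⊤, ∃t.C, …} (+ ∃-successors)
2. Hence ((A ⊔ C) ⊓ B) ⊑ (B ⊓ C): not entailed.

No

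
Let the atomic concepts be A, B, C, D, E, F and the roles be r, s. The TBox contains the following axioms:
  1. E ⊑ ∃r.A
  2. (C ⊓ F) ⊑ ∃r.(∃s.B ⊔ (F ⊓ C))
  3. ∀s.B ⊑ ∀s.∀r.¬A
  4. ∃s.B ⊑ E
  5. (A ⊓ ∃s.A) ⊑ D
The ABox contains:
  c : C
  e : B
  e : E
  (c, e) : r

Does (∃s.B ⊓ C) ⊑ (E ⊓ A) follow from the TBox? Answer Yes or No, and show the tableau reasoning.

No

1. (∃s.B ⊓ C) ⊑ (E ⊓ A)  ⇔  ((∃s.B ⊓ C) ⊓ (¬E ⊔ ¬A)) unsat w.r.t. T
   apply at x₀: ∃s.B⊑E
   open: L(x₀) ⊇ {C, E, ¬A, ¬F, ∃r.A, …} (+ ∃-successors)
2. Hence (∃s.B ⊓ C) ⊑ (E ⊓ A): not entailed.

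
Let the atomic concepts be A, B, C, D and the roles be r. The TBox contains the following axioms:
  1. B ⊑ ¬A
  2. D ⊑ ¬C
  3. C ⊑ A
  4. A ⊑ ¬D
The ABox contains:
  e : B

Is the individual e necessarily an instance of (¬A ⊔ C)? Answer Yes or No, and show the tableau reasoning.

1. e : (¬A ⊔ C)?  L(e) = {B} ∪ {(A ⊓ ¬C)}
   clash {A, ¬A} at e — e ∈ (¬A ⊔ C)
2. Hence e : (¬A ⊔ C): entailed.

Yes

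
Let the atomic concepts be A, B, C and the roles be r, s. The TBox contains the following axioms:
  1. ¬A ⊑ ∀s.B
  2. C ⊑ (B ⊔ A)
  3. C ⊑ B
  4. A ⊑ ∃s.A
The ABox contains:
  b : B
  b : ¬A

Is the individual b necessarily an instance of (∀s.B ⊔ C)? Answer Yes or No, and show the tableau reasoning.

1. b : (∀s.B ⊔ C)?  L(b) = {B, ¬A} ∪ {(∃s.¬B ⊓ ¬C)}
   clash {B, ¬B} at an ∃-successor — b ∈ (∀s.B ⊔ C)
2. Hence b : (∀s.B ⊔ C): entailed.

Yes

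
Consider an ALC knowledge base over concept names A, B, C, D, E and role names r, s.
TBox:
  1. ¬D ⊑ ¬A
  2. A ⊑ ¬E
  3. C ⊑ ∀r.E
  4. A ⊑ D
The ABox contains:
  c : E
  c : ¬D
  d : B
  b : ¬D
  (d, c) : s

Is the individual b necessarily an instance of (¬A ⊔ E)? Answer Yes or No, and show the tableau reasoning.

1. b : (¬A ⊔ E)?  L(b) = {¬D} ∪ {(A ⊓ ¬E)}
   clash {A, ¬A} at b — b ∈ (¬A ⊔ E)
2. Hence b : (¬A ⊔ E): entailed.

Yes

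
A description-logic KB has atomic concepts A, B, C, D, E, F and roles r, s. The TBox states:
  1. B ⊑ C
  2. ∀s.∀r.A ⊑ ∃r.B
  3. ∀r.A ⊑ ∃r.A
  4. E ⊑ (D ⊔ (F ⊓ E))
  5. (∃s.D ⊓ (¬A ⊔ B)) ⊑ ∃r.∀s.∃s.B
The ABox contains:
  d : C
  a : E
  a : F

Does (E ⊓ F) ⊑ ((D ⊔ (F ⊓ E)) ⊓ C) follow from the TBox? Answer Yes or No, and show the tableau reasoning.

No

1. (E ⊓ F) ⊑ ((D ⊔ (F ⊓ E)) ⊓ C)  ⇔  ((E ⊓ F) ⊓ ((¬D ⊓ (¬F ⊔ ¬E)) ⊔ ¬C)) unsat w.r.t. T
   apply at x₀: E⊑(D ⊔ (F ⊓ E))
   open: L(x₀) ⊇ {D, E, F, ¬B, ¬C, …} (+ ∃-successors)
2. Hence (E ⊓ F) ⊑ ((D ⊔ (F ⊓ E)) ⊓ C): not entailed.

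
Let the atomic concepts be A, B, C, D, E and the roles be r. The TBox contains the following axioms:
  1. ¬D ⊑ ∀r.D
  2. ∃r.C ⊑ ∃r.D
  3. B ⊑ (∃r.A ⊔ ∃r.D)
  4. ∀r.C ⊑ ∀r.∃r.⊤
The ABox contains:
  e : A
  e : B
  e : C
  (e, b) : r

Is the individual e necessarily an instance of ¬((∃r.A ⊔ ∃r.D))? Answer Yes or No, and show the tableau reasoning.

No

1. e : ¬((∃r.A ⊔ ∃r.D))?  L(e) = {A, B, C} ∪ {(∃r.A ⊔ ∃r.D)}
   open: L(e) ⊇ {A, B, C, D, ∀r.¬C, …} (+ ∃-successors) — e ∉ ¬((∃r.A ⊔ ∃r.D)) possible
2. Hence e : ¬((∃r.A ⊔ ∃r.D)): not entailed.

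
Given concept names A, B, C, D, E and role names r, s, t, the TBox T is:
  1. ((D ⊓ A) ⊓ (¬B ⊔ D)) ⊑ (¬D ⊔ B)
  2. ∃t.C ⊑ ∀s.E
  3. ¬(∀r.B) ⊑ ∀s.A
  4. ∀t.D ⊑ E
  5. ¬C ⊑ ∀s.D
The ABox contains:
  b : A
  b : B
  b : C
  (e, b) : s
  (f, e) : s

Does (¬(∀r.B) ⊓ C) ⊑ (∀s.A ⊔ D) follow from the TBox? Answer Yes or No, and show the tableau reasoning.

Yes

1. (¬(∀r.B) ⊓ C) ⊑ (∀s.A ⊔ D)  ⇔  ((∃r.¬B ⊓ C) ⊓ (∃s.¬A ⊓ ¬D)) unsat w.r.t. T
   all branches close; clash {A, ¬A} at an ∃-successor
2. Hence (¬(∀r.B) ⊓ C) ⊑ (∀s.A ⊔ D): entailed.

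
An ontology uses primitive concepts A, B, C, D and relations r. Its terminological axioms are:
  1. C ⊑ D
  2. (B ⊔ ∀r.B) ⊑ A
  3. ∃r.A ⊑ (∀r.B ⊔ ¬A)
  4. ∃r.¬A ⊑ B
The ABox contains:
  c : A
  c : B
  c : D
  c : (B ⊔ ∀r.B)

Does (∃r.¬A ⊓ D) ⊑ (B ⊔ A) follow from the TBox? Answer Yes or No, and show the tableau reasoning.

1. (∃r.¬A ⊓ D) ⊑ (B ⊔ A)  ⇔  ((∃r.¬A ⊓ D) ⊓ (¬B ⊓ ¬A)) unsat w.r.t. T
   all branches close; clash {B, ¬B} at x₀
2. Hence (∃r.¬A ⊓ D) ⊑ (B ⊔ A): entailed.

Yes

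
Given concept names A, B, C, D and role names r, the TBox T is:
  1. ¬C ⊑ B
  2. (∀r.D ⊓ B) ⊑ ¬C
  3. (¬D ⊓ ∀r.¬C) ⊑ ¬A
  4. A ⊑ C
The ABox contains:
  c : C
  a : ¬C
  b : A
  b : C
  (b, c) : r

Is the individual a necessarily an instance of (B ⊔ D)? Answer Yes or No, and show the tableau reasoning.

1. a : (B ⊔ D)?  L(a) = {¬C} ∪ {(¬B ⊓ ¬D)}
   clash {B, ¬B} at a — a ∈ (B ⊔ D)
2. Hence a : (B ⊔ D): entailed.

Yes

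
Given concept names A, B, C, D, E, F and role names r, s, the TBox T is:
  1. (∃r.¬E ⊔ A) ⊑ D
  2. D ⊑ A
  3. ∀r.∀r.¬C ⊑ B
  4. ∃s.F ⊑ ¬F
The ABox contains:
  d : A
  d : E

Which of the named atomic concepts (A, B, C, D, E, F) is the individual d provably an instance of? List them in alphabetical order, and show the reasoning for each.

{A, D, E}

1. d : A?  L(d) = {A, E} ∪ {¬A}
   clash {A, ¬A} at d — d ∈ A
2. d : B?  L(d) = {A, E} ∪ {¬B}
   open: L(d) ⊇ {A, D, E, ¬B, ∀s.¬F, …} (+ ∃-successors) — d ∉ B possible
3. d : C?  L(d) = {A, E} ∪ {¬C}
   open: L(d) ⊇ {A, D, E, ¬C, ∀s.¬F, …} (+ ∃-successors) — d ∉ C possible
4. d : D?  L(d) = {A, E} ∪ {¬D}
   clash {D, ¬D} at d — d ∈ D
5. d : E?  L(d) = {A, E} ∪ {¬E}
   clash {E, ¬E} at d — d ∈ E
6. d : F?  L(d) = {A, E} ∪ {¬F}
   open: L(d) ⊇ {A, D, E, ¬F, ∃r.∃r.C} (+ ∃-successors) — d ∉ F possible
7. Entailed for d: {A, D, E}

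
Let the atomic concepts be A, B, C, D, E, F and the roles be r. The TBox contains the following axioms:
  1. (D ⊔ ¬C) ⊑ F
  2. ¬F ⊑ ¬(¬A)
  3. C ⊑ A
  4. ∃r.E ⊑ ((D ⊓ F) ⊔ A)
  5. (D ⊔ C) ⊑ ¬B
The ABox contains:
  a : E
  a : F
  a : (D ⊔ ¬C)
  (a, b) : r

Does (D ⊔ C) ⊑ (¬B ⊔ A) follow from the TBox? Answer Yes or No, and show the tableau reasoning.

Yes

1. (D ⊔ C) ⊑ (¬B ⊔ A)  ⇔  ((D ⊔ C) ⊓ (B ⊓ ¬A)) unsat w.r.t. T
   all branches close; clash {A, ¬A} at x₀
2. Hence (D ⊔ C) ⊑ (¬B ⊔ A): entailed.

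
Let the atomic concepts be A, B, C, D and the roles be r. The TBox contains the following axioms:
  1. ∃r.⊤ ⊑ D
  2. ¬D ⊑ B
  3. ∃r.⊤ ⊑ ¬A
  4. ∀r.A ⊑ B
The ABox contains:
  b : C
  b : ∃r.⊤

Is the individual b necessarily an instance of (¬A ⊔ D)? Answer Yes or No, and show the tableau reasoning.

Yes

1. b : (¬A ⊔ D)?  L(b) = {C, ∃r.⊤} ∪ {(A ⊓ ¬D)}
   clash {D, ¬D} at b — b ∈ (¬A ⊔ D)
2. Hence b : (¬A ⊔ D): entailed.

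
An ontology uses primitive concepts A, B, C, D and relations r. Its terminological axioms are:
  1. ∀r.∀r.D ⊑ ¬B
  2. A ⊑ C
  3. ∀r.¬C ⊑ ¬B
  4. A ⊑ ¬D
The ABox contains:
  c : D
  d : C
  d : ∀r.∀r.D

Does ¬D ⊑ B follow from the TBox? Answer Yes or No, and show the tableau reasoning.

1. ¬D ⊑ B  ⇔  (¬D ⊓ ¬B) unsat w.r.t. T
   open: L(x₀) ⊇ {¬A, ¬B, ¬D}
2. Hence ¬D ⊑ B: not entailed.

No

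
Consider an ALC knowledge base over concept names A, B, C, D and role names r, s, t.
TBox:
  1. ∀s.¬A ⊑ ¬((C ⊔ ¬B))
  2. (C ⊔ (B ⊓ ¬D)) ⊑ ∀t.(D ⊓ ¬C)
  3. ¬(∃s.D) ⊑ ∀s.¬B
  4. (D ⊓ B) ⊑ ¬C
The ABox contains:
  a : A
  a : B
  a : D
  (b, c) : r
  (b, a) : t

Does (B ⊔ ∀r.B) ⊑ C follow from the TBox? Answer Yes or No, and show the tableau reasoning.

1. (B ⊔ ∀r.B) ⊑ C  ⇔  ((B ⊔ ∀r.B) ⊓ ¬C) unsat w.r.t. T
   open: L(x₀) ⊇ {B, D, ¬C, ∃s.A, ∃s.D} (+ ∃-successors)
2. Hence (B ⊔ ∀r.B) ⊑ C: not entailed.

No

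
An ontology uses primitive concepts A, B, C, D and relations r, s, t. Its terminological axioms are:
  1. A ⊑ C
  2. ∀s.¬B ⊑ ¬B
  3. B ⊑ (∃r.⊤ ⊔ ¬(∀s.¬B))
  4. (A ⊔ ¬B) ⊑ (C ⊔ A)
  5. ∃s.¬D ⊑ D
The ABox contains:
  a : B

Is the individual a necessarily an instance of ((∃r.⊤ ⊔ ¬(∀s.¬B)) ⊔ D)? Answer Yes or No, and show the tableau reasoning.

1. a : ((∃r.⊤ ⊔ ¬(∀s.¬B)) ⊔ D)?  L(a) = {B} ∪ {((∀r.⊥ ⊓ ∀s.¬B) ⊓ ¬D)}
   clash {D, ¬D} at a — a ∈ ((∃r.⊤ ⊔ ¬(∀s.¬B)) ⊔ D)
2. Hence a : ((∃r.⊤ ⊔ ¬(∀s.¬B)) ⊔ D): entailed.

Yes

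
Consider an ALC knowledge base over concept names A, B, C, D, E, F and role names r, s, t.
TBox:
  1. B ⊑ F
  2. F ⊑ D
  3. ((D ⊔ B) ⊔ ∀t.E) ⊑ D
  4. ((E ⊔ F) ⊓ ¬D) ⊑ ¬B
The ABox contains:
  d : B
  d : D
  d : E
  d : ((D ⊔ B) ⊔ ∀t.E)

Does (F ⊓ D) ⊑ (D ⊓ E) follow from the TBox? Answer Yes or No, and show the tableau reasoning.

No

1. (F ⊓ D) ⊑ (D ⊓ E)  ⇔  ((F ⊓ D) ⊓ (¬D ⊔ ¬E)) unsat w.r.t. T
   open: L(x₀) ⊇ {D, F, ¬E}
2. Hence (F ⊓ D) ⊑ (D ⊓ E): not entailed.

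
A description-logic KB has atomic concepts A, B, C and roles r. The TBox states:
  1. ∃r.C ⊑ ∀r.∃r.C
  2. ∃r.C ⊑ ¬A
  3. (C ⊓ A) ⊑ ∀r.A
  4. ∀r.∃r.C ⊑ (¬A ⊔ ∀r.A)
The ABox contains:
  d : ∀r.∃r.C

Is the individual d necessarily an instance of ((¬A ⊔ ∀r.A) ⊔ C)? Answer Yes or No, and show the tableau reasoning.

1. d : ((¬A ⊔ ∀r.A) ⊔ C)?  L(d) = {∀r.∃r.C} ∪ {((A ⊓ ∃r.¬A) ⊓ ¬C)}
   clash {A, ¬A} at d — d ∈ ((¬A ⊔ ∀r.A) ⊔ C)
2. Hence d : ((¬A ⊔ ∀r.A) ⊔ C): entailed.

Yes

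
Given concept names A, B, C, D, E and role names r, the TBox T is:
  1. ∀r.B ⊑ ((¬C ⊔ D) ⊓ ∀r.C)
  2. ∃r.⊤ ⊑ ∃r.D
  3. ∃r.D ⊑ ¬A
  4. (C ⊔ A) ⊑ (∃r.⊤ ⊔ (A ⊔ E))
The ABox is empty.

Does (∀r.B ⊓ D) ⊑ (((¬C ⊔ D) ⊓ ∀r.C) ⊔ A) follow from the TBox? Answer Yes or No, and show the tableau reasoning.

1. (∀r.B ⊓ D) ⊑ (((¬C ⊔ D) ⊓ ∀r.C) ⊔ A)  ⇔  ((∀r.B ⊓ D) ⊓ (((C ⊓ ¬D) ⊔ ∃r.¬C) ⊓ ¬A)) unsat w.r.t. T
   all branches close; clash {C, ¬C} at an ∃-successor
2. Hence (∀r.B ⊓ D) ⊑ (((¬C ⊔ D) ⊓ ∀r.C) ⊔ A): entailed.

Yes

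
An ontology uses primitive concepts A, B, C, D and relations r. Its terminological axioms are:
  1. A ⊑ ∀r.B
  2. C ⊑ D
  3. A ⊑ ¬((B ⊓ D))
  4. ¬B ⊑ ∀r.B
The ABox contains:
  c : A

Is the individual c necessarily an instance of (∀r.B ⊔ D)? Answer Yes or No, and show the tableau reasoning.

Yes

1. c : (∀r.B ⊔ D)?  L(c) = {A} ∪ {(∃r.¬B ⊓ ¬D)}
   clash {D, ¬D} at c — c ∈ (∀r.B ⊔ D)
2. Hence c : (∀r.B ⊔ D): entailed.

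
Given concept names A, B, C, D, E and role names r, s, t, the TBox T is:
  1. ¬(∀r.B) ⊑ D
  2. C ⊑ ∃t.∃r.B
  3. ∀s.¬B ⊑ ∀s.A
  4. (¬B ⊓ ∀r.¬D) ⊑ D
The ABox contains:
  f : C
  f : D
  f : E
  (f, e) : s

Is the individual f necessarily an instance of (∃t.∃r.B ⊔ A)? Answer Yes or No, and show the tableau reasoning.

1. f : (∃t.∃r.B ⊔ A)?  L(f) = {C, D, E} ∪ {(∀t.∀r.¬B ⊓ ¬A)}
   clash {B, ¬B} at an ∃-successor — f ∈ (∃t.∃r.B ⊔ A)
2. Hence f : (∃t.∃r.B ⊔ A): entailed.

Yes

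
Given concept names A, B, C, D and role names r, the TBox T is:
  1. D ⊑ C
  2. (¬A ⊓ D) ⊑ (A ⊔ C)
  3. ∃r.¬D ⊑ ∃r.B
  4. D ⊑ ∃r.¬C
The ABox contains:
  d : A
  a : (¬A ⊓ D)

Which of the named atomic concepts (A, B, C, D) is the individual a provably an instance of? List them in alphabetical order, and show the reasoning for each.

1. a : A?  L(a) = {(¬A ⊓ D)} ∪ {¬A}
   apply at a: D⊑C; (¬A ⊓ D)⊑(A ⊔ C); D⊑∃r.¬C
   open: L(a) ⊇ {C, D, ¬A, ∃r.B, ∃r.¬C} (+ ∃-successors) — a ∉ A possible
2. a : B?  L(a) = {(¬A ⊓ D)} ∪ {¬B}
   apply at a: D⊑C; (¬A ⊓ D)⊑(A ⊔ C); D⊑∃r.¬C
   open: L(a) ⊇ {C, D, ¬A, ¬B, ∃r.B, …} (+ ∃-successors) — a ∉ B possible
3. a : C?  L(a) = {(¬A ⊓ D)} ∪ {¬C}
   clash {C, ¬C} at a — a ∈ C
4. a : D?  L(a) = {(¬A ⊓ D)} ∪ {¬D}
   clash {D, ¬D} at a — a ∈ D
5. Entailed for a: {C, D}

{C, D}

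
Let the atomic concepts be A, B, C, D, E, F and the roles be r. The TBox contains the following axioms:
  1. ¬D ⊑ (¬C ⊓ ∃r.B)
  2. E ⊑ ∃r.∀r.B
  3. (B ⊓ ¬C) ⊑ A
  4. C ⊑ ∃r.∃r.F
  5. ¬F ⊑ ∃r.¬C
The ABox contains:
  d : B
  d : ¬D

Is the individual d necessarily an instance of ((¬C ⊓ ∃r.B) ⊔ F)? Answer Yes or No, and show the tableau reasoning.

1. d : ((¬C ⊓ ∃r.B) ⊔ F)?  L(d) = {B, ¬D} ∪ {((C ⊔ ∀r.¬B) ⊓ ¬F)}
   clash {B, ¬B} at an ∃-successor — d ∈ ((¬C ⊓ ∃r.B) ⊔ F)
2. Hence d : ((¬C ⊓ ∃r.B) ⊔ F): entailed.

Yes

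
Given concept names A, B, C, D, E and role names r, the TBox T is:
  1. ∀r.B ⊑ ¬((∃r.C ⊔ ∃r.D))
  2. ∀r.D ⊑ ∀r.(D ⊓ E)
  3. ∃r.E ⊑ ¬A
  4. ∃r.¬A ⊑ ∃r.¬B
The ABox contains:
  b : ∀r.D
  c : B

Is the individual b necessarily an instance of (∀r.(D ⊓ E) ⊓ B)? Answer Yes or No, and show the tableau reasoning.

1. b : (∀r.(D ⊓ E) ⊓ B)?  L(b) = {∀r.D} ∪ {(∃r.(¬D ⊔ ¬E) ⊔ ¬B)}
   apply at b: ∀r.D⊑∀r.(D ⊓ E)
   open: L(b) ⊇ {¬B, ∀r.(D ⊓ E), ∀r.A, ∀r.D, ∀r.¬C, …} — b ∉ (∀r.(D ⊓ E) ⊓ B) possible
2. Hence b : (∀r.(D ⊓ E) ⊓ B): not entailed.

No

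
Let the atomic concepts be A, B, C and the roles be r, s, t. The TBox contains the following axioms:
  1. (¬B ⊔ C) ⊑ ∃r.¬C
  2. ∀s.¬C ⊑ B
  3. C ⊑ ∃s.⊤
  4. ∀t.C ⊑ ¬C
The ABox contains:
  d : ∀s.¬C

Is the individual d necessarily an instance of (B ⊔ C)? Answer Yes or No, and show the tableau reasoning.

Yes

1. d : (B ⊔ C)?  L(d) = {∀s.¬C} ∪ {(¬B ⊓ ¬C)}
   clash {B, ¬B} at d — d ∈ (B ⊔ C)
2. Hence d : (B ⊔ C): entailed.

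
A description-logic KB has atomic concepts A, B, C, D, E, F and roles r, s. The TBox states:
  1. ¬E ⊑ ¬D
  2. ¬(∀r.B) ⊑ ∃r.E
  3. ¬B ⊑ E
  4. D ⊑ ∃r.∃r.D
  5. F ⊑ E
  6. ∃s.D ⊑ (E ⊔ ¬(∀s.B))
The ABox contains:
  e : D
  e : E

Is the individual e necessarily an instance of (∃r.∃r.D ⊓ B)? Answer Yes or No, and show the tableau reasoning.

1. e : (∃r.∃r.D ⊓ B)?  L(e) = {D, E} ∪ {(∀r.∀r.¬D ⊔ ¬B)}
   apply at e: D⊑∃r.∃r.D
   open: L(e) ⊇ {D, E, ¬B, ∀r.B, ∀s.¬D, …} (+ ∃-successors) — e ∉ (∃r.∃r.D ⊓ B) possible
2. Hence e : (∃r.∃r.D ⊓ B): not entailed.

No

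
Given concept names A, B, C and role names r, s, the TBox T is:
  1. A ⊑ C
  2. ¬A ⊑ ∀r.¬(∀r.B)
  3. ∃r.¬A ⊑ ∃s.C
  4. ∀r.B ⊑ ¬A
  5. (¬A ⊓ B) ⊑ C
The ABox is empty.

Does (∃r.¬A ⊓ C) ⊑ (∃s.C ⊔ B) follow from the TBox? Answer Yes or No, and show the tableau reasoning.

Yes

1. (∃r.¬A ⊓ C) ⊑ (∃s.C ⊔ B)  ⇔  ((∃r.¬A ⊓ C) ⊓ (∀s.¬C ⊓ ¬B)) unsat w.r.t. T
   all branches close; clash {C, ¬C} at an ∃-successor
2. Hence (∃r.¬A ⊓ C) ⊑ (∃s.C ⊔ B): entailed.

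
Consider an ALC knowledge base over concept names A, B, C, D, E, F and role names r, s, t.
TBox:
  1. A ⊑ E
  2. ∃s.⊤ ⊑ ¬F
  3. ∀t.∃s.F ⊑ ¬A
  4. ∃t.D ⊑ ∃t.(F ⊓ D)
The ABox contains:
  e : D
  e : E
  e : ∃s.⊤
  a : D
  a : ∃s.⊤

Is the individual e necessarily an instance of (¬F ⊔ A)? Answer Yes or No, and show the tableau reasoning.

1. e : (¬F ⊔ A)?  L(e) = {D, E, ∃s.⊤} ∪ {(F ⊓ ¬A)}
   clash {F, ¬F} at e — e ∈ (¬F ⊔ A)
2. Hence e : (¬F ⊔ A): entailed.

Yes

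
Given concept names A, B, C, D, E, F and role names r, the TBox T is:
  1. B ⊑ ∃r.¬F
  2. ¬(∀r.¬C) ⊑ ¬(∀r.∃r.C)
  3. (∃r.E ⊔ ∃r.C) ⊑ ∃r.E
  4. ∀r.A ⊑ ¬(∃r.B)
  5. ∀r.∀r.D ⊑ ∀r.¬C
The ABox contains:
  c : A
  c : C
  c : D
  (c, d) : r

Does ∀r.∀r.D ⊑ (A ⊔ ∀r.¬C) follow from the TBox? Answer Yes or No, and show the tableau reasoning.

1. ∀r.∀r.D ⊑ (A ⊔ ∀r.¬C)  ⇔  (∀r.∀r.D ⊓ (¬A ⊓ ∃r.C)) unsat w.r.t. T
   all branches close; clash {C, ¬C} at an ∃-successor
2. Hence ∀r.∀r.D ⊑ (A ⊔ ∀r.¬C): entailed.

Yes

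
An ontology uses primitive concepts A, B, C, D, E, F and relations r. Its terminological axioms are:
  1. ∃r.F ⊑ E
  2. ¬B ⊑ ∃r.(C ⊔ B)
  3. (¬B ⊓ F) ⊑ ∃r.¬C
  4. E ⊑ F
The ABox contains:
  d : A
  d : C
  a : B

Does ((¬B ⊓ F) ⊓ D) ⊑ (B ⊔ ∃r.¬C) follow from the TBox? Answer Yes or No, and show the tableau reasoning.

Yes

1. ((¬B ⊓ F) ⊓ D) ⊑ (B ⊔ ∃r.¬C)  ⇔  (((¬B ⊓ F) ⊓ D) ⊓ (¬B ⊓ ∀r.C)) unsat w.r.t. T
   all branches close; clash {C, ¬C} at an ∃-successor
2. Hence ((¬B ⊓ F) ⊓ D) ⊑ (B ⊔ ∃r.¬C): entailed.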